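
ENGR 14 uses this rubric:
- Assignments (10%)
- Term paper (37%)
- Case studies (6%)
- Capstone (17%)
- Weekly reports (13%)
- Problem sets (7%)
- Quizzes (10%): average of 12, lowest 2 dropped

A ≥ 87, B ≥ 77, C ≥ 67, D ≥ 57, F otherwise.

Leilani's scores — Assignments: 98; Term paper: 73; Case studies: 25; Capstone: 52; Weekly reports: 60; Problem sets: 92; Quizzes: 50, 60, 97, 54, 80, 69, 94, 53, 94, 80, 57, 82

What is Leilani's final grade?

Quizzes: drop 50, 53 → average of remaining 10 = 767/10 = 76.7
Weighted total:
  Assignments 98 × 0.1 = 9.8
  Term paper 73 × 0.37 = 27.01
  Case studies 25 × 0.06 = 1.5
  Capstone 52 × 0.17 = 8.84
  Weekly reports 60 × 0.13 = 7.8
  Problem sets 92 × 0.07 = 6.44
  Quizzes 76.7 × 0.1 = 7.67
Sum = 69.06
69.06 is ≥ 67 and < 77 → C

C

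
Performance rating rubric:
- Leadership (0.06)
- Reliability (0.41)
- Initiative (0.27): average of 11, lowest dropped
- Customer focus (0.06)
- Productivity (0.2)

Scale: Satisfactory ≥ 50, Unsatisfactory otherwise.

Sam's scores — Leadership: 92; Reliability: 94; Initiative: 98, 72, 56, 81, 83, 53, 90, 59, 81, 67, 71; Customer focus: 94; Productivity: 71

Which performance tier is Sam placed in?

Satisfactory

Initiative: drop 53 → average of remaining 10 = 758/10 = 75.8
Weighted total:
  Leadership 92 × 0.06 = 5.52
  Reliability 94 × 0.41 = 38.54
  Initiative 75.8 × 0.27 = 20.466
  Customer focus 94 × 0.06 = 5.64
  Productivity 71 × 0.2 = 14.2
Sum = 84.366
84.366 ≥ 50 → Satisfactory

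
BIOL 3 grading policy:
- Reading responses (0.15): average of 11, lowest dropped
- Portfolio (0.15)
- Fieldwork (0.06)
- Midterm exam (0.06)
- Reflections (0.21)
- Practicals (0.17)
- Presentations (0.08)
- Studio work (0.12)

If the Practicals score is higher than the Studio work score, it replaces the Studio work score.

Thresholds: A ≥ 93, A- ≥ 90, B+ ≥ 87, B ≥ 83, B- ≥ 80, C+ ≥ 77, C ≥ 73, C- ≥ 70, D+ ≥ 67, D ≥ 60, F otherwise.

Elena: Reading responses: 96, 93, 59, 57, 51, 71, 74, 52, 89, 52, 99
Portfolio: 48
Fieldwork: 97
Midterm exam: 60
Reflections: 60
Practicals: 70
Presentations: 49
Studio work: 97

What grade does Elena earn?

Reading responses: drop 51 → average of remaining 10 = 742/10 = 74.2
Practicals (70) ≤ Studio work (97), so Studio work stays at 97.
Weighted total:
  Reading responses 74.2 × 0.15 = 11.13
  Portfolio 48 × 0.15 = 7.2
  Fieldwork 97 × 0.06 = 5.82
  Midterm exam 60 × 0.06 = 3.6
  Reflections 60 × 0.21 = 12.6
  Practicals 70 × 0.17 = 11.9
  Presentations 49 × 0.08 = 3.92
  Studio work 97 × 0.12 = 11.64
Sum = 67.81
67.81 is ≥ 67 and < 70 → D+

D+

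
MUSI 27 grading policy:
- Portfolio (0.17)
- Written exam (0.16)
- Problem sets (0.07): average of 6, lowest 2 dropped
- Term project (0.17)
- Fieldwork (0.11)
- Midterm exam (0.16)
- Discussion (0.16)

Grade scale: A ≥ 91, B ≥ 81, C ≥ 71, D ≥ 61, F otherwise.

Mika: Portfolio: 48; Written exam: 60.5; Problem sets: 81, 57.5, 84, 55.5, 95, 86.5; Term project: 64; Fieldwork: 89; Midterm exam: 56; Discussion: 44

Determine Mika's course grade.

Problem sets: drop 55.5, 57.5 → average of remaining 4 = 346.5/4 = 86.625
Weighted total:
  Portfolio 48 × 0.17 = 8.16
  Written exam 60.5 × 0.16 = 9.68
  Problem sets 86.625 × 0.07 = 6.06375
  Term project 64 × 0.17 = 10.88
  Fieldwork 89 × 0.11 = 9.79
  Midterm exam 56 × 0.16 = 8.96
  Discussion 44 × 0.16 = 7.04
Sum = 60.57375
60.57375 < 61 → F

F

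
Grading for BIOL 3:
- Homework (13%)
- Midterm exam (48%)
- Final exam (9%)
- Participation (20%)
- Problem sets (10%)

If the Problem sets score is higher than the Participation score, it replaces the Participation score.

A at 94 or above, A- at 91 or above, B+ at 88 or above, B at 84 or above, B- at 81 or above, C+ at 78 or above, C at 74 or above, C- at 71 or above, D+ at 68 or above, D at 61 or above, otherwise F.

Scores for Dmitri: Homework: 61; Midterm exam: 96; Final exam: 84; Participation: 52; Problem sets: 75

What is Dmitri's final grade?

B

Problem sets (75) > Participation (52), so Participation counts as 75.
Weighted total:
  Homework 61 × 0.13 = 7.93
  Midterm exam 96 × 0.48 = 46.08
  Final exam 84 × 0.09 = 7.56
  Participation 75 × 0.2 = 15
  Problem sets 75 × 0.1 = 7.5
Sum = 84.07
84.07 is ≥ 84 and < 88 → B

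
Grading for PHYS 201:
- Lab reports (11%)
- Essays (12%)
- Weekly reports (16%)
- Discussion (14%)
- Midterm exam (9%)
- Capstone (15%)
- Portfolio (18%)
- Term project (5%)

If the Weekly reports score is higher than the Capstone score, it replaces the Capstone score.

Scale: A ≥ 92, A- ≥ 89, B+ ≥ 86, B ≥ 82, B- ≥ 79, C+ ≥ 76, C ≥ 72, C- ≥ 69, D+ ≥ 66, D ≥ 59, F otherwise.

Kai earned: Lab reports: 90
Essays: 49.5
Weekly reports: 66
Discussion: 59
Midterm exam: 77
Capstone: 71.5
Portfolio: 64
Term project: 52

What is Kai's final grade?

Weekly reports (66) ≤ Capstone (71.5), so Capstone stays at 71.5.
Weighted total:
  Lab reports 90 × 0.11 = 9.9
  Essays 49.5 × 0.12 = 5.94
  Weekly reports 66 × 0.16 = 10.56
  Discussion 59 × 0.14 = 8.26
  Midterm exam 77 × 0.09 = 6.93
  Capstone 71.5 × 0.15 = 10.725
  Portfolio 64 × 0.18 = 11.52
  Term project 52 × 0.05 = 2.6
Sum = 66.435
66.435 is ≥ 66 and < 69 → D+

D+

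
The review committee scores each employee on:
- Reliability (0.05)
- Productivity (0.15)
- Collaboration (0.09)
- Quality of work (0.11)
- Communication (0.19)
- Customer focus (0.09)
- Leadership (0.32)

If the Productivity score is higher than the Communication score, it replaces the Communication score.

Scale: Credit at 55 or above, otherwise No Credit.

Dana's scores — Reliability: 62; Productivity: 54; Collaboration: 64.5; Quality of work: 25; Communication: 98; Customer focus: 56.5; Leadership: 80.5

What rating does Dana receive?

Credit

Productivity (54) ≤ Communication (98), so Communication stays at 98.
Weighted total:
  Reliability 62 × 0.05 = 3.1
  Productivity 54 × 0.15 = 8.1
  Collaboration 64.5 × 0.09 = 5.805
  Quality of work 25 × 0.11 = 2.75
  Communication 98 × 0.19 = 18.62
  Customer focus 56.5 × 0.09 = 5.085
  Leadership 80.5 × 0.32 = 25.76
Sum = 69.22
69.22 ≥ 55 → Credit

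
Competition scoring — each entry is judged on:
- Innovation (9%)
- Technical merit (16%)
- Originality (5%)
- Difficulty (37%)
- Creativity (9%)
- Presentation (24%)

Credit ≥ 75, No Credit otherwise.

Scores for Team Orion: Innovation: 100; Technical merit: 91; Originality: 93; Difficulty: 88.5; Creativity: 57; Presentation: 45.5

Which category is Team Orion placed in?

Weighted total:
  Innovation 100 × 0.09 = 9
  Technical merit 91 × 0.16 = 14.56
  Originality 93 × 0.05 = 4.65
  Difficulty 88.5 × 0.37 = 32.745
  Creativity 57 × 0.09 = 5.13
  Presentation 45.5 × 0.24 = 10.92
Sum = 77.005
77.005 ≥ 75 → Credit

Credit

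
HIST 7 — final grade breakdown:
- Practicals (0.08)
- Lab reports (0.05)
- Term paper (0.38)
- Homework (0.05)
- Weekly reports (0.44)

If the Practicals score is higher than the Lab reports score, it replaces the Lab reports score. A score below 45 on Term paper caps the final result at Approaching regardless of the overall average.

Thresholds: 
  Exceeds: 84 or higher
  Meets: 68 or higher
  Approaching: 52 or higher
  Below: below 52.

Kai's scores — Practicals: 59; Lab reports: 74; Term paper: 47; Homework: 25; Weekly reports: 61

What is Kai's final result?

Approaching

Practicals (59) ≤ Lab reports (74), so Lab reports stays at 74.
Term paper score 47 ≥ 45: minimum met.
Weighted total:
  Practicals 59 × 0.08 = 4.72
  Lab reports 74 × 0.05 = 3.7
  Term paper 47 × 0.38 = 17.86
  Homework 25 × 0.05 = 1.25
  Weekly reports 61 × 0.44 = 26.84
Sum = 54.37
54.37 is ≥ 52 and < 68 → Approaching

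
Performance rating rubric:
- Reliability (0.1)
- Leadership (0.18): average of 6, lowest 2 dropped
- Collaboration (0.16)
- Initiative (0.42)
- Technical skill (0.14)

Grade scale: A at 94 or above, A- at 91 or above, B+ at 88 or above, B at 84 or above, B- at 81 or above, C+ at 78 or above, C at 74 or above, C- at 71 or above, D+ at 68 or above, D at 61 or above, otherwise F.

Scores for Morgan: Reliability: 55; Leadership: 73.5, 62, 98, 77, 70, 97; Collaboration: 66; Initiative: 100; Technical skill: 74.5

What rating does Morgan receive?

Leadership: drop 62, 70 → average of remaining 4 = 345.5/4 = 86.375
Weighted total:
  Reliability 55 × 0.1 = 5.5
  Leadership 86.375 × 0.18 = 15.5475
  Collaboration 66 × 0.16 = 10.56
  Initiative 100 × 0.42 = 42
  Technical skill 74.5 × 0.14 = 10.43
Sum = 84.0375
84.0375 is ≥ 84 and < 88 → B

B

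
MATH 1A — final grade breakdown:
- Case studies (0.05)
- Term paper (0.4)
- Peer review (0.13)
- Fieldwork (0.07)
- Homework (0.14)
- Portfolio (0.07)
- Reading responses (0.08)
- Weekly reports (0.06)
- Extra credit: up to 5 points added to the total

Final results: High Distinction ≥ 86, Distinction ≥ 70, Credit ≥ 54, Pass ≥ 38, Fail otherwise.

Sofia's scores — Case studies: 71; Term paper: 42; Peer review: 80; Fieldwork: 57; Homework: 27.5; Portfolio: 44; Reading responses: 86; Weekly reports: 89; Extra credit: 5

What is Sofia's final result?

Weighted total:
  Case studies 71 × 0.05 = 3.55
  Term paper 42 × 0.4 = 16.8
  Peer review 80 × 0.13 = 10.4
  Fieldwork 57 × 0.07 = 3.99
  Homework 27.5 × 0.14 = 3.85
  Portfolio 44 × 0.07 = 3.08
  Reading responses 86 × 0.08 = 6.88
  Weekly reports 89 × 0.06 = 5.34
Sum = 53.89
Extra credit: 53.89 + 5 = 58.89
58.89 is ≥ 54 and < 70 → Credit

Credit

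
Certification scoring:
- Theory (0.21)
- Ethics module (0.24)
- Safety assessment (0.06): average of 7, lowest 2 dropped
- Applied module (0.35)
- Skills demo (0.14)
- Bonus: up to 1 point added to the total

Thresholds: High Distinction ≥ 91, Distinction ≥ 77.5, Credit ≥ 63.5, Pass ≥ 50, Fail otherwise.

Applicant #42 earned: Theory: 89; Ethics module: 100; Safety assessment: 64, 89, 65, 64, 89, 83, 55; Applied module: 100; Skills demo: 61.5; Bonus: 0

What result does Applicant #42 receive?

Distinction

Safety assessment: drop 55, 64 → average of remaining 5 = 390/5 = 78
Weighted total:
  Theory 89 × 0.21 = 18.69
  Ethics module 100 × 0.24 = 24
  Safety assessment 78 × 0.06 = 4.68
  Applied module 100 × 0.35 = 35
  Skills demo 61.5 × 0.14 = 8.61
Sum = 90.98
Bonus: 90.98 + 0 = 90.98
90.98 is ≥ 77.5 and < 91 → Distinction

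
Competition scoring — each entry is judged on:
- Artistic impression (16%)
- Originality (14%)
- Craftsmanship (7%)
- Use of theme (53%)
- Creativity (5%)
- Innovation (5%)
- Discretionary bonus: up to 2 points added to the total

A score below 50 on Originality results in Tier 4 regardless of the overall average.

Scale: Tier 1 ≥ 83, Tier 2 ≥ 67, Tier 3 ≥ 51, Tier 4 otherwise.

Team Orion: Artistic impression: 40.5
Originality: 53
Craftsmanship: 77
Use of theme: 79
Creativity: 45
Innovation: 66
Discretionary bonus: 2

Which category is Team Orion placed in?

Tier 2

Originality score 53 ≥ 50: minimum met.
Weighted total:
  Artistic impression 40.5 × 0.16 = 6.48
  Originality 53 × 0.14 = 7.42
  Craftsmanship 77 × 0.07 = 5.39
  Use of theme 79 × 0.53 = 41.87
  Creativity 45 × 0.05 = 2.25
  Innovation 66 × 0.05 = 3.3
Sum = 66.71
Discretionary bonus: 66.71 + 2 = 68.71
68.71 is ≥ 67 and < 83 → Tier 2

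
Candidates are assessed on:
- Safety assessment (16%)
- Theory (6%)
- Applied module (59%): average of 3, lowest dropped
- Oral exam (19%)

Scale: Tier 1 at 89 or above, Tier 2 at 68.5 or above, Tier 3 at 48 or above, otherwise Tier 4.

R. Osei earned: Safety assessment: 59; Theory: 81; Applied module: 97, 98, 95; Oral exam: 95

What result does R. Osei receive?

Applied module: drop 95 → average of remaining 2 = 195/2 = 97.5
Weighted total:
  Safety assessment 59 × 0.16 = 9.44
  Theory 81 × 0.06 = 4.86
  Applied module 97.5 × 0.59 = 57.525
  Oral exam 95 × 0.19 = 18.05
Sum = 89.875
89.875 ≥ 89 → Tier 1

Tier 1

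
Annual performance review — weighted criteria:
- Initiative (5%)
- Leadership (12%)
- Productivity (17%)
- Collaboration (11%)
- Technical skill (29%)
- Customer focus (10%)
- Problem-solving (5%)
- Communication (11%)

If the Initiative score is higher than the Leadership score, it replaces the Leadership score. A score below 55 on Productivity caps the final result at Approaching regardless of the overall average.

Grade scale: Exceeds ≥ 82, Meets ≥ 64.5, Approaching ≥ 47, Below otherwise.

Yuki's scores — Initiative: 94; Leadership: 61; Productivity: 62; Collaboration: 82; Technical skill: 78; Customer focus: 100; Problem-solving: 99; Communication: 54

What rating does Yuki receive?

Initiative (94) > Leadership (61), so Leadership counts as 94.
Productivity score 62 ≥ 55: minimum met.
Weighted total:
  Initiative 94 × 0.05 = 4.7
  Leadership 94 × 0.12 = 11.28
  Productivity 62 × 0.17 = 10.54
  Collaboration 82 × 0.11 = 9.02
  Technical skill 78 × 0.29 = 22.62
  Customer focus 100 × 0.1 = 10
  Problem-solving 99 × 0.05 = 4.95
  Communication 54 × 0.11 = 5.94
Sum = 79.05
79.05 is ≥ 64.5 and < 82 → Meets

Meets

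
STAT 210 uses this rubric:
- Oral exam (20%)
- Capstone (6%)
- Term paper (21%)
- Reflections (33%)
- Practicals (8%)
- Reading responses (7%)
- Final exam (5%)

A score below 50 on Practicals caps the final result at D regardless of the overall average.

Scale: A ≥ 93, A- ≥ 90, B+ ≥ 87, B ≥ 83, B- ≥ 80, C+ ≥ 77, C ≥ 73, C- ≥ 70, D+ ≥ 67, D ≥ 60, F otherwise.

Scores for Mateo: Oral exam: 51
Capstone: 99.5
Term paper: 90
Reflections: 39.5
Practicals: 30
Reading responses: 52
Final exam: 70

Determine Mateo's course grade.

Practicals score 30 < 50: minimum not met.
Weighted total:
  Oral exam 51 × 0.2 = 10.2
  Capstone 99.5 × 0.06 = 5.97
  Term paper 90 × 0.21 = 18.9
  Reflections 39.5 × 0.33 = 13.035
  Practicals 30 × 0.08 = 2.4
  Reading responses 52 × 0.07 = 3.64
  Final exam 70 × 0.05 = 3.5
Sum = 57.645
57.645 would be F; cap at D applies → F.

F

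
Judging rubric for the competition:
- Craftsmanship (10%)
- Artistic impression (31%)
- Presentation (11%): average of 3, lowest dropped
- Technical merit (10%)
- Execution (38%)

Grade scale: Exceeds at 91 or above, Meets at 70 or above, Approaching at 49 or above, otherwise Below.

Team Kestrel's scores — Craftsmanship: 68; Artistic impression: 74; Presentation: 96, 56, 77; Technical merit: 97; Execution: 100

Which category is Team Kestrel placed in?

Presentation: drop 56 → average of remaining 2 = 173/2 = 86.5
Weighted total:
  Craftsmanship 68 × 0.1 = 6.8
  Artistic impression 74 × 0.31 = 22.94
  Presentation 86.5 × 0.11 = 9.515
  Technical merit 97 × 0.1 = 9.7
  Execution 100 × 0.38 = 38
Sum = 86.955
86.955 is ≥ 70 and < 91 → Meets

Meets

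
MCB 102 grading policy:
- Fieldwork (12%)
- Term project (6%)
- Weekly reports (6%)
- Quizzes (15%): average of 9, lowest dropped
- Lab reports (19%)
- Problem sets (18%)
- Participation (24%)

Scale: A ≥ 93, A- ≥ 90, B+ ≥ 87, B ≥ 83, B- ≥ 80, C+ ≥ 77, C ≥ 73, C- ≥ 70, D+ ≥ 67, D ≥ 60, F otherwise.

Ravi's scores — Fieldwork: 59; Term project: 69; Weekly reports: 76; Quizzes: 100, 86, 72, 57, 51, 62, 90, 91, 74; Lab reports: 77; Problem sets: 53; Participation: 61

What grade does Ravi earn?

Quizzes: drop 51 → average of remaining 8 = 632/8 = 79
Weighted total:
  Fieldwork 59 × 0.12 = 7.08
  Term project 69 × 0.06 = 4.14
  Weekly reports 76 × 0.06 = 4.56
  Quizzes 79 × 0.15 = 11.85
  Lab reports 77 × 0.19 = 14.63
  Problem sets 53 × 0.18 = 9.54
  Participation 61 × 0.24 = 14.64
Sum = 66.44
66.44 is ≥ 60 and < 67 → D

D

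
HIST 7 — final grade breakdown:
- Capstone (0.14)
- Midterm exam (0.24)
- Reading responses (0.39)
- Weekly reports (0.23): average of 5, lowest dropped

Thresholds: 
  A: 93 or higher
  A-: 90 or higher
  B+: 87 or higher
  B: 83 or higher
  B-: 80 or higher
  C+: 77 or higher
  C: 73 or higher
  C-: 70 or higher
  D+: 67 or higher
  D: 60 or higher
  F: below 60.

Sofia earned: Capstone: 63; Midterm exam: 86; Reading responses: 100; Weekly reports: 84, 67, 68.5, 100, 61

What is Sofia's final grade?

B

Weekly reports: drop 61 → average of remaining 4 = 319.5/4 = 79.875
Weighted total:
  Capstone 63 × 0.14 = 8.82
  Midterm exam 86 × 0.24 = 20.64
  Reading responses 100 × 0.39 = 39
  Weekly reports 79.875 × 0.23 = 18.37125
Sum = 86.83125
86.83125 is ≥ 83 and < 87 → B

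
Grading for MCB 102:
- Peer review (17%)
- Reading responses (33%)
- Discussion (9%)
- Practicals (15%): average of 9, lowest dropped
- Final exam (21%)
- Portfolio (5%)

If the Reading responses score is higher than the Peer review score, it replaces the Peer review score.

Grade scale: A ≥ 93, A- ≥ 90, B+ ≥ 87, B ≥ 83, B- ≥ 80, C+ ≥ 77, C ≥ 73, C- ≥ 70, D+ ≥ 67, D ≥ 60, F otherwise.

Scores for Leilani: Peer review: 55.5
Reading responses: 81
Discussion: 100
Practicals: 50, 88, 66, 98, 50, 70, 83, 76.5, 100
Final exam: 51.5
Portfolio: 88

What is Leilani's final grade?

C

Practicals: drop 50 → average of remaining 8 = 631.5/8 = 78.9375
Reading responses (81) > Peer review (55.5), so Peer review counts as 81.
Weighted total:
  Peer review 81 × 0.17 = 13.77
  Reading responses 81 × 0.33 = 26.73
  Discussion 100 × 0.09 = 9
  Practicals 78.9375 × 0.15 = 11.840625
  Final exam 51.5 × 0.21 = 10.815
  Portfolio 88 × 0.05 = 4.4
Sum = 76.555625
76.555625 is ≥ 73 and < 77 → C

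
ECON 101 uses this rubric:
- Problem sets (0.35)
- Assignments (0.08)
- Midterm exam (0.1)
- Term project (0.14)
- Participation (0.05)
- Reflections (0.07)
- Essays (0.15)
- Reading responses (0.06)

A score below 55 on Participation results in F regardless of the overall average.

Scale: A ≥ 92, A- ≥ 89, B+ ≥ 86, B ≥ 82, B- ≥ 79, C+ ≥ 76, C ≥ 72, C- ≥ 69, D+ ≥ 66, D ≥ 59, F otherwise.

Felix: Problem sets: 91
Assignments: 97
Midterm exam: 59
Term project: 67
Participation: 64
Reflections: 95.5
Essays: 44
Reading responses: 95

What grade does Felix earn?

Participation score 64 ≥ 55: minimum met.
Weighted total:
  Problem sets 91 × 0.35 = 31.85
  Assignments 97 × 0.08 = 7.76
  Midterm exam 59 × 0.1 = 5.9
  Term project 67 × 0.14 = 9.38
  Participation 64 × 0.05 = 3.2
  Reflections 95.5 × 0.07 = 6.685
  Essays 44 × 0.15 = 6.6
  Reading responses 95 × 0.06 = 5.7
Sum = 77.075
77.075 is ≥ 76 and < 79 → C+

C+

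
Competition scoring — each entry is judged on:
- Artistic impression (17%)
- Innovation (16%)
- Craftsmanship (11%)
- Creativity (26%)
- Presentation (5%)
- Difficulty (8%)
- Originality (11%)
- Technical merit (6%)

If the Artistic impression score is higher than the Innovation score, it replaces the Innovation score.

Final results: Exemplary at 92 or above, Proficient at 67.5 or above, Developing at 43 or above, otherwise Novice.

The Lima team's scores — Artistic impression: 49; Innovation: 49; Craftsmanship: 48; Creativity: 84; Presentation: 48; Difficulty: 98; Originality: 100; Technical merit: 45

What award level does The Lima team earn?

Developing

Artistic impression (49) ≤ Innovation (49), so Innovation stays at 49.
Weighted total:
  Artistic impression 49 × 0.17 = 8.33
  Innovation 49 × 0.16 = 7.84
  Craftsmanship 48 × 0.11 = 5.28
  Creativity 84 × 0.26 = 21.84
  Presentation 48 × 0.05 = 2.4
  Difficulty 98 × 0.08 = 7.84
  Originality 100 × 0.11 = 11
  Technical merit 45 × 0.06 = 2.7
Sum = 67.23
67.23 is ≥ 43 and < 67.5 → Developing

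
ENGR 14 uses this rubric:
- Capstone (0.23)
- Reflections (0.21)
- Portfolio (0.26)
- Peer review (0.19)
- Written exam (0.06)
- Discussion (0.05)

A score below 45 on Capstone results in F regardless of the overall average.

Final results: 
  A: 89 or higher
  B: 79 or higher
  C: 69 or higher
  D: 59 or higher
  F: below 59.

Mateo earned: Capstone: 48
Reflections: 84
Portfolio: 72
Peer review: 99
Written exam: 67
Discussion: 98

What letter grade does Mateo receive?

C

Capstone score 48 ≥ 45: minimum met.
Weighted total:
  Capstone 48 × 0.23 = 11.04
  Reflections 84 × 0.21 = 17.64
  Portfolio 72 × 0.26 = 18.72
  Peer review 99 × 0.19 = 18.81
  Written exam 67 × 0.06 = 4.02
  Discussion 98 × 0.05 = 4.9
Sum = 75.13
75.13 is ≥ 69 and < 79 → C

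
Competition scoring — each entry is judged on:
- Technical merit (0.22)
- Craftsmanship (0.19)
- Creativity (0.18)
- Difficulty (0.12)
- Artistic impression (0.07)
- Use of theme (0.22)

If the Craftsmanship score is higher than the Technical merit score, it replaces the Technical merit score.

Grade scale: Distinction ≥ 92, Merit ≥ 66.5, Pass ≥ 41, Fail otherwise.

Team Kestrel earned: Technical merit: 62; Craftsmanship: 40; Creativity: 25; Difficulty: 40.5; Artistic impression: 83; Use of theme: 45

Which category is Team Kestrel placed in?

Pass

Craftsmanship (40) ≤ Technical merit (62), so Technical merit stays at 62.
Weighted total:
  Technical merit 62 × 0.22 = 13.64
  Craftsmanship 40 × 0.19 = 7.6
  Creativity 25 × 0.18 = 4.5
  Difficulty 40.5 × 0.12 = 4.86
  Artistic impression 83 × 0.07 = 5.81
  Use of theme 45 × 0.22 = 9.9
Sum = 46.31
46.31 is ≥ 41 and < 66.5 → Pass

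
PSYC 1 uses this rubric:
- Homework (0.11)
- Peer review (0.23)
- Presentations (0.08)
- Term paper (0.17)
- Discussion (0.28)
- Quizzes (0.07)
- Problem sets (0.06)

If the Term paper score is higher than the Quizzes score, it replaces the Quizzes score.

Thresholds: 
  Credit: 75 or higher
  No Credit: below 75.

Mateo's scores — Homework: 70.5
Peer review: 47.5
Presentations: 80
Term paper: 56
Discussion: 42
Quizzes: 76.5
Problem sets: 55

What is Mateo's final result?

Term paper (56) ≤ Quizzes (76.5), so Quizzes stays at 76.5.
Weighted total:
  Homework 70.5 × 0.11 = 7.755
  Peer review 47.5 × 0.23 = 10.925
  Presentations 80 × 0.08 = 6.4
  Term paper 56 × 0.17 = 9.52
  Discussion 42 × 0.28 = 11.76
  Quizzes 76.5 × 0.07 = 5.355
  Problem sets 55 × 0.06 = 3.3
Sum = 55.015
55.015 < 75 → No Credit

No Credit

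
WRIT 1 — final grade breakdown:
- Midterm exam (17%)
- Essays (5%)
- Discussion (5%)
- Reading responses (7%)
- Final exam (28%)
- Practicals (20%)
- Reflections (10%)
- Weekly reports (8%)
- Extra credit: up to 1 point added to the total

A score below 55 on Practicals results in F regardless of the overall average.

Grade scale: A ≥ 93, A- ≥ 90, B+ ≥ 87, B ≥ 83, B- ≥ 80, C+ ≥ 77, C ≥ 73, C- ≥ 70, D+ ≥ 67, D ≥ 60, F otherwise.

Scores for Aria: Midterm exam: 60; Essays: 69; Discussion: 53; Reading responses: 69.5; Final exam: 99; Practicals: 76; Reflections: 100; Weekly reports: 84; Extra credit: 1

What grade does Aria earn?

Practicals score 76 ≥ 55: minimum met.
Weighted total:
  Midterm exam 60 × 0.17 = 10.2
  Essays 69 × 0.05 = 3.45
  Discussion 53 × 0.05 = 2.65
  Reading responses 69.5 × 0.07 = 4.865
  Final exam 99 × 0.28 = 27.72
  Practicals 76 × 0.2 = 15.2
  Reflections 100 × 0.1 = 10
  Weekly reports 84 × 0.08 = 6.72
Sum = 80.805
Extra credit: 80.805 + 1 = 81.805
81.805 is ≥ 80 and < 83 → B-

B-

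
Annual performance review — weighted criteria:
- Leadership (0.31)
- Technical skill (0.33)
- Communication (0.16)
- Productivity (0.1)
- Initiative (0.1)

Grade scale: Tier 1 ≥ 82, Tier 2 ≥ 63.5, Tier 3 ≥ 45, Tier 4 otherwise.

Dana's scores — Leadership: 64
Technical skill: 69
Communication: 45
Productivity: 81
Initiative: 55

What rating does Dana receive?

Weighted total:
  Leadership 64 × 0.31 = 19.84
  Technical skill 69 × 0.33 = 22.77
  Communication 45 × 0.16 = 7.2
  Productivity 81 × 0.1 = 8.1
  Initiative 55 × 0.1 = 5.5
Sum = 63.41
63.41 is ≥ 45 and < 63.5 → Tier 3

Tier 3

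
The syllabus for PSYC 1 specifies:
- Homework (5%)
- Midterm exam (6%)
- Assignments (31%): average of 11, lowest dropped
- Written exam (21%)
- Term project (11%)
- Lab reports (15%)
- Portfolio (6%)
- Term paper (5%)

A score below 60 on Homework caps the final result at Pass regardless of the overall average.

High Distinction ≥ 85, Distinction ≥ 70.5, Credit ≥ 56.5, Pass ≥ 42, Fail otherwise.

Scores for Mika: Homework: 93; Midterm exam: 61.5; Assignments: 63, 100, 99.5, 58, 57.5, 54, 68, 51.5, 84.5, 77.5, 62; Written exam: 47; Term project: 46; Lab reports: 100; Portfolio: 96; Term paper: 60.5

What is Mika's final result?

Credit

Assignments: drop 51.5 → average of remaining 10 = 724/10 = 72.4
Homework score 93 ≥ 60: minimum met.
Weighted total:
  Homework 93 × 0.05 = 4.65
  Midterm exam 61.5 × 0.06 = 3.69
  Assignments 72.4 × 0.31 = 22.444
  Written exam 47 × 0.21 = 9.87
  Term project 46 × 0.11 = 5.06
  Lab reports 100 × 0.15 = 15
  Portfolio 96 × 0.06 = 5.76
  Term paper 60.5 × 0.05 = 3.025
Sum = 69.499
69.499 is ≥ 56.5 and < 70.5 → Credit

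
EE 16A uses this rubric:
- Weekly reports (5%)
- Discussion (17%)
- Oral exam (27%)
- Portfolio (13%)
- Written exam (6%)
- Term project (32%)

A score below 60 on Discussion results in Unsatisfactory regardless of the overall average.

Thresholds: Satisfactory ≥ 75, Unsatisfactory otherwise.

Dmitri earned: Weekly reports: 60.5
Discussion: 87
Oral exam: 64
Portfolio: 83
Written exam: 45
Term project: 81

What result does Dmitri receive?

Unsatisfactory

Discussion score 87 ≥ 60: minimum met.
Weighted total:
  Weekly reports 60.5 × 0.05 = 3.025
  Discussion 87 × 0.17 = 14.79
  Oral exam 64 × 0.27 = 17.28
  Portfolio 83 × 0.13 = 10.79
  Written exam 45 × 0.06 = 2.7
  Term project 81 × 0.32 = 25.92
Sum = 74.505
74.505 < 75 → Unsatisfactory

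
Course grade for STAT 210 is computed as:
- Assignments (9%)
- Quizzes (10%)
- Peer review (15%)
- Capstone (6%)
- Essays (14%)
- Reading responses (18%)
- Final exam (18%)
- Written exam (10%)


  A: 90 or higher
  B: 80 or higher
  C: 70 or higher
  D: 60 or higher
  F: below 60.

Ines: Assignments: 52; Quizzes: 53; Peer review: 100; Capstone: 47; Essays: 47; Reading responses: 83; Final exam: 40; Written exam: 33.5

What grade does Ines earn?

F

Weighted total:
  Assignments 52 × 0.09 = 4.68
  Quizzes 53 × 0.1 = 5.3
  Peer review 100 × 0.15 = 15
  Capstone 47 × 0.06 = 2.82
  Essays 47 × 0.14 = 6.58
  Reading responses 83 × 0.18 = 14.94
  Final exam 40 × 0.18 = 7.2
  Written exam 33.5 × 0.1 = 3.35
Sum = 59.87
59.87 < 60 → F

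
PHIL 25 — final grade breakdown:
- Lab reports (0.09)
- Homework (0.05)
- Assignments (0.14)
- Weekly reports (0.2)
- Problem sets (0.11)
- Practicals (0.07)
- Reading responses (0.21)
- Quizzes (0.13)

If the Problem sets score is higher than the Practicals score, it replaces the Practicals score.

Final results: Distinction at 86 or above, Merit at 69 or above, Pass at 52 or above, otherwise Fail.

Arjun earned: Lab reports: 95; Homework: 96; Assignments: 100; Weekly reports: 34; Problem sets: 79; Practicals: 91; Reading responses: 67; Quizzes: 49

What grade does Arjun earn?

Problem sets (79) ≤ Practicals (91), so Practicals stays at 91.
Weighted total:
  Lab reports 95 × 0.09 = 8.55
  Homework 96 × 0.05 = 4.8
  Assignments 100 × 0.14 = 14
  Weekly reports 34 × 0.2 = 6.8
  Problem sets 79 × 0.11 = 8.69
  Practicals 91 × 0.07 = 6.37
  Reading responses 67 × 0.21 = 14.07
  Quizzes 49 × 0.13 = 6.37
Sum = 69.65
69.65 is ≥ 69 and < 86 → Merit

Merit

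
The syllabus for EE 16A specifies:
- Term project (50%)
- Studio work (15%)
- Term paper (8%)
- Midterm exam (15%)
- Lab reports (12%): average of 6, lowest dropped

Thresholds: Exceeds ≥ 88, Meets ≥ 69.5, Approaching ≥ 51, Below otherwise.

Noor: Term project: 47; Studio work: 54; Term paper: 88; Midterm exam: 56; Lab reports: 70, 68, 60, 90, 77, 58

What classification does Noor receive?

Approaching

Lab reports: drop 58 → average of remaining 5 = 365/5 = 73
Weighted total:
  Term project 47 × 0.5 = 23.5
  Studio work 54 × 0.15 = 8.1
  Term paper 88 × 0.08 = 7.04
  Midterm exam 56 × 0.15 = 8.4
  Lab reports 73 × 0.12 = 8.76
Sum = 55.8
55.8 is ≥ 51 and < 69.5 → Approaching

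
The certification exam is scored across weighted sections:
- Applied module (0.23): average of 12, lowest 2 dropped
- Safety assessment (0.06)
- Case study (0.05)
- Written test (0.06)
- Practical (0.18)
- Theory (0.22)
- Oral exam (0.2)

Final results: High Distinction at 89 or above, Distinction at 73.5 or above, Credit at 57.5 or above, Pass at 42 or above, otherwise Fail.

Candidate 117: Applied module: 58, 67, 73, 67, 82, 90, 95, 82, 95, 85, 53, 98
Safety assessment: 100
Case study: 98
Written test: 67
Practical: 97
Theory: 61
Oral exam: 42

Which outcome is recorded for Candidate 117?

Applied module: drop 53, 58 → average of remaining 10 = 834/10 = 83.4
Weighted total:
  Applied module 83.4 × 0.23 = 19.182
  Safety assessment 100 × 0.06 = 6
  Case study 98 × 0.05 = 4.9
  Written test 67 × 0.06 = 4.02
  Practical 97 × 0.18 = 17.46
  Theory 61 × 0.22 = 13.42
  Oral exam 42 × 0.2 = 8.4
Sum = 73.382
73.382 is ≥ 57.5 and < 73.5 → Credit

Credit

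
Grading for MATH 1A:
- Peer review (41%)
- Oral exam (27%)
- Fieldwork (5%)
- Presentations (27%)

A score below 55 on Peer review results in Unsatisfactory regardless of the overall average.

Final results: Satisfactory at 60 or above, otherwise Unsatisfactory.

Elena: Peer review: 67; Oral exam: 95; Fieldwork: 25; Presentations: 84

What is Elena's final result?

Peer review score 67 ≥ 55: minimum met.
Weighted total:
  Peer review 67 × 0.41 = 27.47
  Oral exam 95 × 0.27 = 25.65
  Fieldwork 25 × 0.05 = 1.25
  Presentations 84 × 0.27 = 22.68
Sum = 77.05
77.05 ≥ 60 → Satisfactory

Satisfactory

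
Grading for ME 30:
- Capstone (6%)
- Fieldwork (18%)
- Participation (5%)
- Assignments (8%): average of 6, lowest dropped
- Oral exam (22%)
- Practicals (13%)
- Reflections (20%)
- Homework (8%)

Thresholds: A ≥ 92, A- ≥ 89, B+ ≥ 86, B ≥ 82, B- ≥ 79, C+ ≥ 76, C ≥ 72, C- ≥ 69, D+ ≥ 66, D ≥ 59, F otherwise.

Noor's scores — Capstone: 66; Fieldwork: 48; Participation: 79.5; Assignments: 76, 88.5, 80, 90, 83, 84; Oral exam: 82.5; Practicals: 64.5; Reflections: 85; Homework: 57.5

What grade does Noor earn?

Assignments: drop 76 → average of remaining 5 = 425.5/5 = 85.1
Weighted total:
  Capstone 66 × 0.06 = 3.96
  Fieldwork 48 × 0.18 = 8.64
  Participation 79.5 × 0.05 = 3.975
  Assignments 85.1 × 0.08 = 6.808
  Oral exam 82.5 × 0.22 = 18.15
  Practicals 64.5 × 0.13 = 8.385
  Reflections 85 × 0.2 = 17
  Homework 57.5 × 0.08 = 4.6
Sum = 71.518
71.518 is ≥ 69 and < 72 → C-

C-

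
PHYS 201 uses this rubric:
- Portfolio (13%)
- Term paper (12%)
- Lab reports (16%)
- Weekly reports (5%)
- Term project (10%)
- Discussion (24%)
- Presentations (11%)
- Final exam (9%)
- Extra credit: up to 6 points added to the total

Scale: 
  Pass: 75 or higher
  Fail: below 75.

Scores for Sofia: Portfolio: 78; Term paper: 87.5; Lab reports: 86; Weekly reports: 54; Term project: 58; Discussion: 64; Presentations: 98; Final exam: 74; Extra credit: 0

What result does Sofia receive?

Weighted total:
  Portfolio 78 × 0.13 = 10.14
  Term paper 87.5 × 0.12 = 10.5
  Lab reports 86 × 0.16 = 13.76
  Weekly reports 54 × 0.05 = 2.7
  Term project 58 × 0.1 = 5.8
  Discussion 64 × 0.24 = 15.36
  Presentations 98 × 0.11 = 10.78
  Final exam 74 × 0.09 = 6.66
Sum = 75.7
Extra credit: 75.7 + 0 = 75.7
75.7 ≥ 75 → Pass

Pass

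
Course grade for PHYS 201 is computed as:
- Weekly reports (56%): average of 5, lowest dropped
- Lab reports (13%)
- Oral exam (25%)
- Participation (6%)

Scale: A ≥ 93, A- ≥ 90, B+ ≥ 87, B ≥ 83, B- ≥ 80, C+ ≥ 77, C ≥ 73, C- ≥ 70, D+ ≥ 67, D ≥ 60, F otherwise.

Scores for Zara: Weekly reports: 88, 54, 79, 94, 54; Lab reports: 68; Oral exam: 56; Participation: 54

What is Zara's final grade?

Weekly reports: drop 54 → average of remaining 4 = 315/4 = 78.75
Weighted total:
  Weekly reports 78.75 × 0.56 = 44.1
  Lab reports 68 × 0.13 = 8.84
  Oral exam 56 × 0.25 = 14
  Participation 54 × 0.06 = 3.24
Sum = 70.18
70.18 is ≥ 70 and < 73 → C-

C-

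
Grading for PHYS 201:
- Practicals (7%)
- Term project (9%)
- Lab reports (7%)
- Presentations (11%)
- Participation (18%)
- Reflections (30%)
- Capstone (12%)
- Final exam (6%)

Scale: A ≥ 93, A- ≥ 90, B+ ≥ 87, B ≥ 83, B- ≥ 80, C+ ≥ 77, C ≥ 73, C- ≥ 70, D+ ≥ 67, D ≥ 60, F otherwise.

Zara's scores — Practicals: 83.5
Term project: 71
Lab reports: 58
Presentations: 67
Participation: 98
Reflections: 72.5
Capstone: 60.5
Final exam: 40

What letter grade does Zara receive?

Weighted total:
  Practicals 83.5 × 0.07 = 5.845
  Term project 71 × 0.09 = 6.39
  Lab reports 58 × 0.07 = 4.06
  Presentations 67 × 0.11 = 7.37
  Participation 98 × 0.18 = 17.64
  Reflections 72.5 × 0.3 = 21.75
  Capstone 60.5 × 0.12 = 7.26
  Final exam 40 × 0.06 = 2.4
Sum = 72.715
72.715 is ≥ 70 and < 73 → C-

C-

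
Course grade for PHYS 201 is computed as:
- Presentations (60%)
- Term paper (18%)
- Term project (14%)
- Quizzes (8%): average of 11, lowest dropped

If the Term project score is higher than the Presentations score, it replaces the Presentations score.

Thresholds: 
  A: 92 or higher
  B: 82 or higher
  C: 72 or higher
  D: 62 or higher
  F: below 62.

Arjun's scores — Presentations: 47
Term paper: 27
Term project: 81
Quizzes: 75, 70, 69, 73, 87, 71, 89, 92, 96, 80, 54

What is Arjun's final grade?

D

Quizzes: drop 54 → average of remaining 10 = 802/10 = 80.2
Term project (81) > Presentations (47), so Presentations counts as 81.
Weighted total:
  Presentations 81 × 0.6 = 48.6
  Term paper 27 × 0.18 = 4.86
  Term project 81 × 0.14 = 11.34
  Quizzes 80.2 × 0.08 = 6.416
Sum = 71.216
71.216 is ≥ 62 and < 72 → D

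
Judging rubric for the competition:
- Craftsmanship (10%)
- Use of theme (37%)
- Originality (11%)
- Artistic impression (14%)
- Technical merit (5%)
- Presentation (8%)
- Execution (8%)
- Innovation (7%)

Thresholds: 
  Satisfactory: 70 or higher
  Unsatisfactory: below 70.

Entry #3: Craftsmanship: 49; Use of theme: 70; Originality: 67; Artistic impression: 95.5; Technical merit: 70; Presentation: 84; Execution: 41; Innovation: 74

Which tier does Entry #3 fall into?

Satisfactory

Weighted total:
  Craftsmanship 49 × 0.1 = 4.9
  Use of theme 70 × 0.37 = 25.9
  Originality 67 × 0.11 = 7.37
  Artistic impression 95.5 × 0.14 = 13.37
  Technical merit 70 × 0.05 = 3.5
  Presentation 84 × 0.08 = 6.72
  Execution 41 × 0.08 = 3.28
  Innovation 74 × 0.07 = 5.18
Sum = 70.22
70.22 ≥ 70 → Satisfactory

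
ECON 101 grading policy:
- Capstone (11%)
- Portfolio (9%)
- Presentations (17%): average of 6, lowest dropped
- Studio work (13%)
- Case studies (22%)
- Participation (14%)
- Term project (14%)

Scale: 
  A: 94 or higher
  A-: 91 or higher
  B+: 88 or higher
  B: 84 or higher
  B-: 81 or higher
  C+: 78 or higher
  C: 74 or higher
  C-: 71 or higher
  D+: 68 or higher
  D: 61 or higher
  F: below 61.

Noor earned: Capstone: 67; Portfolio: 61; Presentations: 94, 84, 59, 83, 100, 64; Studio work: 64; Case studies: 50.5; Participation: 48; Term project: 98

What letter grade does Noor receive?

D

Presentations: drop 59 → average of remaining 5 = 425/5 = 85
Weighted total:
  Capstone 67 × 0.11 = 7.37
  Portfolio 61 × 0.09 = 5.49
  Presentations 85 × 0.17 = 14.45
  Studio work 64 × 0.13 = 8.32
  Case studies 50.5 × 0.22 = 11.11
  Participation 48 × 0.14 = 6.72
  Term project 98 × 0.14 = 13.72
Sum = 67.18
67.18 is ≥ 61 and < 68 → D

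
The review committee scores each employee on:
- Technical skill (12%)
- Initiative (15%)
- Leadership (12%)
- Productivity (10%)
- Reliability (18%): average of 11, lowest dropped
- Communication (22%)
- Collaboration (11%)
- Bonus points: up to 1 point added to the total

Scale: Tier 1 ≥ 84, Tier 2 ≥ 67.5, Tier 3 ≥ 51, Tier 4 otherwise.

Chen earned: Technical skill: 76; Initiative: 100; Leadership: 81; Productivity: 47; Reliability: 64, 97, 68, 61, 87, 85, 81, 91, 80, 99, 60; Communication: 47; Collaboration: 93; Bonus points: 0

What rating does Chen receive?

Reliability: drop 60 → average of remaining 10 = 813/10 = 81.3
Weighted total:
  Technical skill 76 × 0.12 = 9.12
  Initiative 100 × 0.15 = 15
  Leadership 81 × 0.12 = 9.72
  Productivity 47 × 0.1 = 4.7
  Reliability 81.3 × 0.18 = 14.634
  Communication 47 × 0.22 = 10.34
  Collaboration 93 × 0.11 = 10.23
Sum = 73.744
Bonus points: 73.744 + 0 = 73.744
73.744 is ≥ 67.5 and < 84 → Tier 2

Tier 2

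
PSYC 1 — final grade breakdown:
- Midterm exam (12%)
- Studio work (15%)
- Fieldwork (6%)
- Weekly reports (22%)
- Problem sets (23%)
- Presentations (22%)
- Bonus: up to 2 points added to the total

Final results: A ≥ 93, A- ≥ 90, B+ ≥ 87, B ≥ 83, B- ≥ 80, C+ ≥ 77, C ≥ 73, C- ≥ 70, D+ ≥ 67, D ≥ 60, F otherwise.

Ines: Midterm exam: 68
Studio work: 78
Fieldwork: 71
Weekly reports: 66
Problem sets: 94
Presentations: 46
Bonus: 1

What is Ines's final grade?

Weighted total:
  Midterm exam 68 × 0.12 = 8.16
  Studio work 78 × 0.15 = 11.7
  Fieldwork 71 × 0.06 = 4.26
  Weekly reports 66 × 0.22 = 14.52
  Problem sets 94 × 0.23 = 21.62
  Presentations 46 × 0.22 = 10.12
Sum = 70.38
Bonus: 70.38 + 1 = 71.38
71.38 is ≥ 70 and < 73 → C-

C-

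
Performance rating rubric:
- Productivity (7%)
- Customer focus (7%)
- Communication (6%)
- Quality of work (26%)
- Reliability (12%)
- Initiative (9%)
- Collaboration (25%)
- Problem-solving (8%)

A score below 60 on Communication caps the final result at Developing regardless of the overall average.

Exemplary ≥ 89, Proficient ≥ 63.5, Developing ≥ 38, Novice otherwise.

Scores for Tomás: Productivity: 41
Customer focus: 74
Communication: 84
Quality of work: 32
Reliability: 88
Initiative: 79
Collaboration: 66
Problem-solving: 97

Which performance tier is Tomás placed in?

Communication score 84 ≥ 60: minimum met.
Weighted total:
  Productivity 41 × 0.07 = 2.87
  Customer focus 74 × 0.07 = 5.18
  Communication 84 × 0.06 = 5.04
  Quality of work 32 × 0.26 = 8.32
  Reliability 88 × 0.12 = 10.56
  Initiative 79 × 0.09 = 7.11
  Collaboration 66 × 0.25 = 16.5
  Problem-solving 97 × 0.08 = 7.76
Sum = 63.34
63.34 is ≥ 38 and < 63.5 → Developing

Developing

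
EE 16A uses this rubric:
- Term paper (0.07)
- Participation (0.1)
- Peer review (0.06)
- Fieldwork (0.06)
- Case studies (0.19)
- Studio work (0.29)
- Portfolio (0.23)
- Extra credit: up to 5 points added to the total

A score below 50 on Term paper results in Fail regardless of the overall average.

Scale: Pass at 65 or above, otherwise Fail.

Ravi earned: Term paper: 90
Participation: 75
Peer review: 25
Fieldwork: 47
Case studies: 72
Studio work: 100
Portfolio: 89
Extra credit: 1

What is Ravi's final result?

Term paper score 90 ≥ 50: minimum met.
Weighted total:
  Term paper 90 × 0.07 = 6.3
  Participation 75 × 0.1 = 7.5
  Peer review 25 × 0.06 = 1.5
  Fieldwork 47 × 0.06 = 2.82
  Case studies 72 × 0.19 = 13.68
  Studio work 100 × 0.29 = 29
  Portfolio 89 × 0.23 = 20.47
Sum = 81.27
Extra credit: 81.27 + 1 = 82.27
82.27 ≥ 65 → Pass

Pass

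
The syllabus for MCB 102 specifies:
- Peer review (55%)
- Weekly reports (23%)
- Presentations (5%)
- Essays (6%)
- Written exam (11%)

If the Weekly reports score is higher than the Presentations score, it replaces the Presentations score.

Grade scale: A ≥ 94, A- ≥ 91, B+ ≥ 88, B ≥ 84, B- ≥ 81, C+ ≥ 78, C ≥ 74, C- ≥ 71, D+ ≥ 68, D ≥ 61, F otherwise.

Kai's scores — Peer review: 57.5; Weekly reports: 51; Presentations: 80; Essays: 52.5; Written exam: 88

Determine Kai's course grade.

F

Weekly reports (51) ≤ Presentations (80), so Presentations stays at 80.
Weighted total:
  Peer review 57.5 × 0.55 = 31.625
  Weekly reports 51 × 0.23 = 11.73
  Presentations 80 × 0.05 = 4
  Essays 52.5 × 0.06 = 3.15
  Written exam 88 × 0.11 = 9.68
Sum = 60.185
60.185 < 61 → F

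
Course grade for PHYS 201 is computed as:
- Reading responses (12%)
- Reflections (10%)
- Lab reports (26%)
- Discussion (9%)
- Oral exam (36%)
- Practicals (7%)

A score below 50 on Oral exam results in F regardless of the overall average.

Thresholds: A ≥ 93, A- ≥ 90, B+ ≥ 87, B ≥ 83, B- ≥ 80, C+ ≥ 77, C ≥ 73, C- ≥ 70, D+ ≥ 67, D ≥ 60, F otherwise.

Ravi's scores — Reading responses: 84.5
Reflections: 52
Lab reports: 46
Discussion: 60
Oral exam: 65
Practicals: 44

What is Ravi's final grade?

F

Oral exam score 65 ≥ 50: minimum met.
Weighted total:
  Reading responses 84.5 × 0.12 = 10.14
  Reflections 52 × 0.1 = 5.2
  Lab reports 46 × 0.26 = 11.96
  Discussion 60 × 0.09 = 5.4
  Oral exam 65 × 0.36 = 23.4
  Practicals 44 × 0.07 = 3.08
Sum = 59.18
59.18 < 60 → F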